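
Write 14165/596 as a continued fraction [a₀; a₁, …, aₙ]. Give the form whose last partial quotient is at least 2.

[23; 1, 3, 3, 2, 9, 2]

14165 = 23·596 + 457
596 = 1·457 + 139
457 = 3·139 + 40
139 = 3·40 + 19
40 = 2·19 + 2
19 = 9·2 + 1
2 = 2·1 + 0  (stop)
So 14165/596 = [23; 1, 3, 3, 2, 9, 2].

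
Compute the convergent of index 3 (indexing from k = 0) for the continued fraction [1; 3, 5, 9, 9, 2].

193/147

Using pₖ = aₖpₖ₋₁ + pₖ₋₂, qₖ = aₖqₖ₋₁ + qₖ₋₂ (with p₋₁=1, p₋₂=0, q₋₁=0, q₋₂=1):
  k=0: a=1, p=1, q=1
  k=1: a=3, p=4, q=3
  k=2: a=5, p=21, q=16
  k=3: a=9, p=193, q=147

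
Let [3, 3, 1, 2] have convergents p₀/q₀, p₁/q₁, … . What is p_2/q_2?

13/4

Using pₖ = aₖpₖ₋₁ + pₖ₋₂, qₖ = aₖqₖ₋₁ + qₖ₋₂ (with p₋₁=1, p₋₂=0, q₋₁=0, q₋₂=1):
  k=0: a=3, p=3, q=1
  k=1: a=3, p=10, q=3
  k=2: a=1, p=13, q=4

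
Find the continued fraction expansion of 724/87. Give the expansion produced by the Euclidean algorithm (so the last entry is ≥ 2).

724 = 8×87 + 28
87 = 3×28 + 3
28 = 9×3 + 1
3 = 3×1 + 0  (stop)
So 724/87 = [8; 3, 9, 3].

[8; 3, 9, 3]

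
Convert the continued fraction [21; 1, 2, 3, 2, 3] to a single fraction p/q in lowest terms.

Using pₖ = aₖpₖ₋₁ + pₖ₋₂ and qₖ = aₖqₖ₋₁ + qₖ₋₂:
  k=0: a=21, p=21, q=1
  k=1: a=1, p=22, q=1
  k=2: a=2, p=65, q=3
  k=3: a=3, p=217, q=10
  k=4: a=2, p=499, q=23
  k=5: a=3, p=1714, q=79

1714/79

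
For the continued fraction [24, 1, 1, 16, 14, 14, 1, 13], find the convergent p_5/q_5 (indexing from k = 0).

160059/6529

Using pₖ = aₖpₖ₋₁ + pₖ₋₂, qₖ = aₖqₖ₋₁ + qₖ₋₂ (with p₋₁=1, p₋₂=0, q₋₁=0, q₋₂=1):
  k=0: a=24, p=24, q=1
  k=1: a=1, p=25, q=1
  k=2: a=1, p=49, q=2
  k=3: a=16, p=809, q=33
  k=4: a=14, p=11375, q=464
  k=5: a=14, p=160059, q=6529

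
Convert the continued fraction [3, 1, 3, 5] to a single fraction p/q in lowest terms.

Fold from the inside: start with 5/1.
  3 + 1/5 = 16/5
  1 + 5/16 = 21/16
  3 + 16/21 = 79/21

79/21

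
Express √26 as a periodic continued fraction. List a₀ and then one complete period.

[5; 10]

a₀ = ⌊√26⌋ = 5.
With m₀=0, d₀=1 and mₖ₊₁ = dₖaₖ − mₖ, dₖ₊₁ = (n − mₖ₊₁²)/dₖ, aₖ₊₁ = ⌊(a₀+mₖ₊₁)/dₖ₊₁⌋:
  k=1: m=5, d=1, a=10
d=1 and a=2a₀=10 at k=1, so the next step gives (m, d) = (5, 1) again — its k=1 value — and the period has length 1.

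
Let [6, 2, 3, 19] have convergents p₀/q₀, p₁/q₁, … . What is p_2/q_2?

45/7

Using pₖ = aₖpₖ₋₁ + pₖ₋₂, qₖ = aₖqₖ₋₁ + qₖ₋₂ (with p₋₁=1, p₋₂=0, q₋₁=0, q₋₂=1):
  k=0: a=6, p=6, q=1
  k=1: a=2, p=13, q=2
  k=2: a=3, p=45, q=7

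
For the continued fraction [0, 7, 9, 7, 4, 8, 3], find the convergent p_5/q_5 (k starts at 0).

Using pₖ = aₖpₖ₋₁ + pₖ₋₂, qₖ = aₖqₖ₋₁ + qₖ₋₂ (with p₋₁=1, p₋₂=0, q₋₁=0, q₋₂=1):
  k=0: a=0, p=0, q=1
  k=1: a=7, p=1, q=7
  k=2: a=9, p=9, q=64
  k=3: a=7, p=64, q=455
  k=4: a=4, p=265, q=1884
  k=5: a=8, p=2184, q=15527

2184/15527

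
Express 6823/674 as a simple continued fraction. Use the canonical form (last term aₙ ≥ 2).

[10; 8, 8, 3, 3]

6823 = 10·674 + 83
674 = 8·83 + 10
83 = 8·10 + 3
10 = 3·3 + 1
3 = 3·1 + 0  (stop)
So 6823/674 = [10; 8, 8, 3, 3].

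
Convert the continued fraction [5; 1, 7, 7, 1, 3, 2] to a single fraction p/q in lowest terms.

Using pₖ = aₖpₖ₋₁ + pₖ₋₂ and qₖ = aₖqₖ₋₁ + qₖ₋₂:
  k=0: a=5, p=5, q=1
  k=1: a=1, p=6, q=1
  k=2: a=7, p=47, q=8
  k=3: a=7, p=335, q=57
  k=4: a=1, p=382, q=65
  k=5: a=3, p=1481, q=252
  k=6: a=2, p=3344, q=569

3344/569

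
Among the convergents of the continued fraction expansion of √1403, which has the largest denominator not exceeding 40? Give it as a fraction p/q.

1311/35

√1403 = [37; 2, 5, 3, 1, 3, 5, 2, 74, …] (period length 8).
Convergents:
  p_0/q_0 = 37/1
  p_1/q_1 = 75/2
  p_2/q_2 = 412/11
  p_3/q_3 = 1311/35
  p_4/q_4 = 1723/46
q_3 = 35 ≤ 40 < 46 = q_4, so the answer is 1311/35.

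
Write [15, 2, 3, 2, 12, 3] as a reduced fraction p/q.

9463/613

Fold from the inside: start with 3/1.
  12 + 1/3 = 37/3
  2 + 3/37 = 77/37
  3 + 37/77 = 268/77
  2 + 77/268 = 613/268
  15 + 268/613 = 9463/613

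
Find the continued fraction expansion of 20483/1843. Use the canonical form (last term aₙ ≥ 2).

[11; 8, 1, 3, 2, 7, 3]

20483 = 11*1843 + 210
1843 = 8*210 + 163
210 = 1*163 + 47
163 = 3*47 + 22
47 = 2*22 + 3
22 = 7*3 + 1
3 = 3*1 + 0  (stop)
So 20483/1843 = [11; 8, 1, 3, 2, 7, 3].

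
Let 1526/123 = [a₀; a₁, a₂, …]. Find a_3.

1526 = 12·123 + 50   →  a_0 = 12
123 = 2·50 + 23   →  a_1 = 2
50 = 2·23 + 4   →  a_2 = 2
23 = 5·4 + 3   →  a_3 = 5

5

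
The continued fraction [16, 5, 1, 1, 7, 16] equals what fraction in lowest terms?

21666/1339

Using pₖ = aₖpₖ₋₁ + pₖ₋₂ and qₖ = aₖqₖ₋₁ + qₖ₋₂:
  k=0: a=16, p=16, q=1
  k=1: a=5, p=81, q=5
  k=2: a=1, p=97, q=6
  k=3: a=1, p=178, q=11
  k=4: a=7, p=1343, q=83
  k=5: a=16, p=21666, q=1339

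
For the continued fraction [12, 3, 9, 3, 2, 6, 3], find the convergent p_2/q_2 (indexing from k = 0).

Using pₖ = aₖpₖ₋₁ + pₖ₋₂, qₖ = aₖqₖ₋₁ + qₖ₋₂ (with p₋₁=1, p₋₂=0, q₋₁=0, q₋₂=1):
  k=0: a=12, p=12, q=1
  k=1: a=3, p=37, q=3
  k=2: a=9, p=345, q=28

345/28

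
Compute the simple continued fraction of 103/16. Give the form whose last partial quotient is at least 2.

[6; 2, 3, 2]

103 = 6×16 + 7
16 = 2×7 + 2
7 = 3×2 + 1
2 = 2×1 + 0  (stop)
So 103/16 = [6; 2, 3, 2].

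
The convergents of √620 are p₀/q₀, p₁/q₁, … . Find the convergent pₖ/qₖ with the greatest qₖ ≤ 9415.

124001/4980

√620 = [24; 1, 8, 1, 48, …] (period length 4).
Convergents:
  p_0/q_0 = 24/1
  p_1/q_1 = 25/1
  p_2/q_2 = 224/9
  p_3/q_3 = 249/10
  p_4/q_4 = 12176/489
  p_5/q_5 = 12425/499
  p_6/q_6 = 111576/4481
  p_7/q_7 = 124001/4980
  p_8/q_8 = 6063624/243521
q_7 = 4980 ≤ 9415 < 243521 = q_8, so the answer is 124001/4980.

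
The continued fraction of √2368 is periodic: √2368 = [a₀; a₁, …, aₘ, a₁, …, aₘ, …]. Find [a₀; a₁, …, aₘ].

a₀ = ⌊√2368⌋ = 48.
With m₀=0, d₀=1 and mₖ₊₁ = dₖaₖ − mₖ, dₖ₊₁ = (n − mₖ₊₁²)/dₖ, aₖ₊₁ = ⌊(a₀+mₖ₊₁)/dₖ₊₁⌋:
  k=1: m=48, d=64, a=1
  k=2: m=16, d=33, a=1
  k=3: m=17, d=63, a=1
  k=4: m=46, d=4, a=23
  k=5: m=46, d=63, a=1
  k=6: m=17, d=33, a=1
  k=7: m=16, d=64, a=1
  k=8: m=48, d=1, a=96
d=1 and a=2a₀=96 at k=8, so the next step gives (m, d) = (48, 64) again — its k=1 value — and the period has length 8.

[48; 1, 1, 1, 23, 1, 1, 1, 96]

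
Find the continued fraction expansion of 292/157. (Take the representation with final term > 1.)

[1; 1, 6, 7, 3]

292 = 1*157 + 135
157 = 1*135 + 22
135 = 6*22 + 3
22 = 7*3 + 1
3 = 3*1 + 0  (stop)
So 292/157 = [1; 1, 6, 7, 3].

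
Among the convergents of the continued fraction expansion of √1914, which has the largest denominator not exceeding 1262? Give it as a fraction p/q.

45893/1049

√1914 = [43; 1, 2, 1, 86, …] (period length 4).
Convergents:
  p_0/q_0 = 43/1
  p_1/q_1 = 44/1
  p_2/q_2 = 131/3
  p_3/q_3 = 175/4
  p_4/q_4 = 15181/347
  p_5/q_5 = 15356/351
  p_6/q_6 = 45893/1049
  p_7/q_7 = 61249/1400
q_6 = 1049 ≤ 1262 < 1400 = q_7, so the answer is 45893/1049.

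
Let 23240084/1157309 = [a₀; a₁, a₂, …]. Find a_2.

3

23240084 = 20·1157309 + 93904   →  a_0 = 20
1157309 = 12·93904 + 30461   →  a_1 = 12
93904 = 3·30461 + 2521   →  a_2 = 3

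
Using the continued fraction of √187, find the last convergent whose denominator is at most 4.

41/3

√187 = [13; 1, 2, 13, 2, 1, 26, …] (period length 6).
Convergents:
  p_0/q_0 = 13/1
  p_1/q_1 = 14/1
  p_2/q_2 = 41/3
  p_3/q_3 = 547/40
q_2 = 3 ≤ 4 < 40 = q_3, so the answer is 41/3.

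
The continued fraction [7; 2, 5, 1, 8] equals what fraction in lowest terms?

Fold from the inside: start with 8/1.
  1 + 1/8 = 9/8
  5 + 8/9 = 53/9
  2 + 9/53 = 115/53
  7 + 53/115 = 858/115

858/115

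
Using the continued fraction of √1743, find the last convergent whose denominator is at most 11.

√1743 = [41; 1, 2, 1, 82, …] (period length 4).
Convergents:
  p_0/q_0 = 41/1
  p_1/q_1 = 42/1
  p_2/q_2 = 125/3
  p_3/q_3 = 167/4
  p_4/q_4 = 13819/331
q_3 = 4 ≤ 11 < 331 = q_4, so the answer is 167/4.

167/4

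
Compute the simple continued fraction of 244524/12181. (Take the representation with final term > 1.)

244524 = 20*12181 + 904
12181 = 13*904 + 429
904 = 2*429 + 46
429 = 9*46 + 15
46 = 3*15 + 1
15 = 15*1 + 0  (stop)
So 244524/12181 = [20; 13, 2, 9, 3, 15].

[20; 13, 2, 9, 3, 15]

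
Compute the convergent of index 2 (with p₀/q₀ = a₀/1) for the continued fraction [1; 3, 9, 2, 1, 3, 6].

Using pₖ = aₖpₖ₋₁ + pₖ₋₂, qₖ = aₖqₖ₋₁ + qₖ₋₂ (with p₋₁=1, p₋₂=0, q₋₁=0, q₋₂=1):
  k=0: a=1, p=1, q=1
  k=1: a=3, p=4, q=3
  k=2: a=9, p=37, q=28

37/28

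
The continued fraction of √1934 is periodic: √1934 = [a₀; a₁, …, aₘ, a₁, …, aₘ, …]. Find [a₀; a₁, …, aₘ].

a₀ = ⌊√1934⌋ = 43.
With m₀=0, d₀=1 and mₖ₊₁ = dₖaₖ − mₖ, dₖ₊₁ = (n − mₖ₊₁²)/dₖ, aₖ₊₁ = ⌊(a₀+mₖ₊₁)/dₖ₊₁⌋:
  k=1: m=43, d=85, a=1
  k=2: m=42, d=2, a=42
  k=3: m=42, d=85, a=1
  k=4: m=43, d=1, a=86
d=1 and a=2a₀=86 at k=4, so the next step gives (m, d) = (43, 85) again — its k=1 value — and the period has length 4.

[43; 1, 42, 1, 86]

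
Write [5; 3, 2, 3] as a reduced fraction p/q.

127/24

Using pₖ = aₖpₖ₋₁ + pₖ₋₂ and qₖ = aₖqₖ₋₁ + qₖ₋₂:
  k=0: a=5, p=5, q=1
  k=1: a=3, p=16, q=3
  k=2: a=2, p=37, q=7
  k=3: a=3, p=127, q=24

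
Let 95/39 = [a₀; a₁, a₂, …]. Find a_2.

95 = 2·39 + 17   →  a_0 = 2
39 = 2·17 + 5   →  a_1 = 2
17 = 3·5 + 2   →  a_2 = 3

3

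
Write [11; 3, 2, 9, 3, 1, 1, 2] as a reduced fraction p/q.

13805/1223

Using pₖ = aₖpₖ₋₁ + pₖ₋₂ and qₖ = aₖqₖ₋₁ + qₖ₋₂:
  k=0: a=11, p=11, q=1
  k=1: a=3, p=34, q=3
  k=2: a=2, p=79, q=7
  k=3: a=9, p=745, q=66
  k=4: a=3, p=2314, q=205
  k=5: a=1, p=3059, q=271
  k=6: a=1, p=5373, q=476
  k=7: a=2, p=13805, q=1223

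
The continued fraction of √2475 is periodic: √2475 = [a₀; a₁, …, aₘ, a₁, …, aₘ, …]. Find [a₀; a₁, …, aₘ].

[49; 1, 2, 1, 98]

a₀ = ⌊√2475⌋ = 49.
With m₀=0, d₀=1 and mₖ₊₁ = dₖaₖ − mₖ, dₖ₊₁ = (n − mₖ₊₁²)/dₖ, aₖ₊₁ = ⌊(a₀+mₖ₊₁)/dₖ₊₁⌋:
  k=1: m=49, d=74, a=1
  k=2: m=25, d=25, a=2
  k=3: m=25, d=74, a=1
  k=4: m=49, d=1, a=98
d=1 and a=2a₀=98 at k=4, so the next step gives (m, d) = (49, 74) again — its k=1 value — and the period has length 4.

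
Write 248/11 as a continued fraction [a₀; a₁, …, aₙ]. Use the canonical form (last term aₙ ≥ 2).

[22; 1, 1, 5]

248 = 22×11 + 6
11 = 1×6 + 5
6 = 1×5 + 1
5 = 5×1 + 0  (stop)
So 248/11 = [22; 1, 1, 5].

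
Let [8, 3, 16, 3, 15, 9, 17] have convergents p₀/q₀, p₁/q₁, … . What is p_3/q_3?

Using pₖ = aₖpₖ₋₁ + pₖ₋₂, qₖ = aₖqₖ₋₁ + qₖ₋₂ (with p₋₁=1, p₋₂=0, q₋₁=0, q₋₂=1):
  k=0: a=8, p=8, q=1
  k=1: a=3, p=25, q=3
  k=2: a=16, p=408, q=49
  k=3: a=3, p=1249, q=150

1249/150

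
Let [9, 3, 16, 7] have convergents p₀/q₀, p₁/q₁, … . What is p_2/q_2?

457/49

Using pₖ = aₖpₖ₋₁ + pₖ₋₂, qₖ = aₖqₖ₋₁ + qₖ₋₂ (with p₋₁=1, p₋₂=0, q₋₁=0, q₋₂=1):
  k=0: a=9, p=9, q=1
  k=1: a=3, p=28, q=3
  k=2: a=16, p=457, q=49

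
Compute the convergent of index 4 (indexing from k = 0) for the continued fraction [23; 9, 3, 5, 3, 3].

Using pₖ = aₖpₖ₋₁ + pₖ₋₂, qₖ = aₖqₖ₋₁ + qₖ₋₂ (with p₋₁=1, p₋₂=0, q₋₁=0, q₋₂=1):
  k=0: a=23, p=23, q=1
  k=1: a=9, p=208, q=9
  k=2: a=3, p=647, q=28
  k=3: a=5, p=3443, q=149
  k=4: a=3, p=10976, q=475

10976/475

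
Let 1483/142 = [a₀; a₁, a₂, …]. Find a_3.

1

1483 = 10·142 + 63   →  a_0 = 10
142 = 2·63 + 16   →  a_1 = 2
63 = 3·16 + 15   →  a_2 = 3
16 = 1·15 + 1   →  a_3 = 1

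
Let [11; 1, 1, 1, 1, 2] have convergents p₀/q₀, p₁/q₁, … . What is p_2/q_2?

23/2

Using pₖ = aₖpₖ₋₁ + pₖ₋₂, qₖ = aₖqₖ₋₁ + qₖ₋₂ (with p₋₁=1, p₋₂=0, q₋₁=0, q₋₂=1):
  k=0: a=11, p=11, q=1
  k=1: a=1, p=12, q=1
  k=2: a=1, p=23, q=2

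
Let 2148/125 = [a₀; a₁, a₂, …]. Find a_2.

2

2148 = 17·125 + 23   →  a_0 = 17
125 = 5·23 + 10   →  a_1 = 5
23 = 2·10 + 3   →  a_2 = 2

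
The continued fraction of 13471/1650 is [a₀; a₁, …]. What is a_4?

13471 = 8·1650 + 271   →  a_0 = 8
1650 = 6·271 + 24   →  a_1 = 6
271 = 11·24 + 7   →  a_2 = 11
24 = 3·7 + 3   →  a_3 = 3
7 = 2·3 + 1   →  a_4 = 2

2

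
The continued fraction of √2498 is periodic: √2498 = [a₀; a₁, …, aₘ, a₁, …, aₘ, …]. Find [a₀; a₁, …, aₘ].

a₀ = ⌊√2498⌋ = 49.
With m₀=0, d₀=1 and mₖ₊₁ = dₖaₖ − mₖ, dₖ₊₁ = (n − mₖ₊₁²)/dₖ, aₖ₊₁ = ⌊(a₀+mₖ₊₁)/dₖ₊₁⌋:
  k=1: m=49, d=97, a=1
  k=2: m=48, d=2, a=48
  k=3: m=48, d=97, a=1
  k=4: m=49, d=1, a=98
d=1 and a=2a₀=98 at k=4, so the next step gives (m, d) = (49, 97) again — its k=1 value — and the period has length 4.

[49; 1, 48, 1, 98]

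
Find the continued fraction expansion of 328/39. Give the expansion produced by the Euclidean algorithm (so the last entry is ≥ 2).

328 = 8×39 + 16
39 = 2×16 + 7
16 = 2×7 + 2
7 = 3×2 + 1
2 = 2×1 + 0  (stop)
So 328/39 = [8; 2, 2, 3, 2].

[8; 2, 2, 3, 2]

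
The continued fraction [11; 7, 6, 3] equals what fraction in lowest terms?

1515/136

Fold from the inside: start with 3/1.
  6 + 1/3 = 19/3
  7 + 3/19 = 136/19
  11 + 19/136 = 1515/136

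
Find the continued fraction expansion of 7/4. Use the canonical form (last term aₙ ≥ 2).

7 = 1·4 + 3
4 = 1·3 + 1
3 = 3·1 + 0  (stop)
So 7/4 = [1; 1, 3].

[1; 1, 3]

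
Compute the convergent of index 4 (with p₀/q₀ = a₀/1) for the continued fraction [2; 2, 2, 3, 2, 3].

94/39

Using pₖ = aₖpₖ₋₁ + pₖ₋₂, qₖ = aₖqₖ₋₁ + qₖ₋₂ (with p₋₁=1, p₋₂=0, q₋₁=0, q₋₂=1):
  k=0: a=2, p=2, q=1
  k=1: a=2, p=5, q=2
  k=2: a=2, p=12, q=5
  k=3: a=3, p=41, q=17
  k=4: a=2, p=94, q=39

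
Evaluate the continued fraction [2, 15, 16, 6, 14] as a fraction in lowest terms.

Using pₖ = aₖpₖ₋₁ + pₖ₋₂ and qₖ = aₖqₖ₋₁ + qₖ₋₂:
  k=0: a=2, p=2, q=1
  k=1: a=15, p=31, q=15
  k=2: a=16, p=498, q=241
  k=3: a=6, p=3019, q=1461
  k=4: a=14, p=42764, q=20695

42764/20695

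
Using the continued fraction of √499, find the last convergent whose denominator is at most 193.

√499 = [22; 2, 1, 21, 1, 2, 44, …] (period length 6).
Convergents:
  p_0/q_0 = 22/1
  p_1/q_1 = 45/2
  p_2/q_2 = 67/3
  p_3/q_3 = 1452/65
  p_4/q_4 = 1519/68
  p_5/q_5 = 4490/201
q_4 = 68 ≤ 193 < 201 = q_5, so the answer is 1519/68.

1519/68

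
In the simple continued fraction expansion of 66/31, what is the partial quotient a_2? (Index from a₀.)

1

66 = 2·31 + 4   →  a_0 = 2
31 = 7·4 + 3   →  a_1 = 7
4 = 1·3 + 1   →  a_2 = 1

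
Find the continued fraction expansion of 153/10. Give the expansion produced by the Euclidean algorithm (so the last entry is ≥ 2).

[15; 3, 3]

153 = 15*10 + 3
10 = 3*3 + 1
3 = 3*1 + 0  (stop)
So 153/10 = [15; 3, 3].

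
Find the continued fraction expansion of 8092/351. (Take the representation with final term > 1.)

8092 = 23*351 + 19
351 = 18*19 + 9
19 = 2*9 + 1
9 = 9*1 + 0  (stop)
So 8092/351 = [23; 18, 2, 9].

[23; 18, 2, 9]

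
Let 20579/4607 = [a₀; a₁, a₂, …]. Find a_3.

20579 = 4·4607 + 2151   →  a_0 = 4
4607 = 2·2151 + 305   →  a_1 = 2
2151 = 7·305 + 16   →  a_2 = 7
305 = 19·16 + 1   →  a_3 = 19

19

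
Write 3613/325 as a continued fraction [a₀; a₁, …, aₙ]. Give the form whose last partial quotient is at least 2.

3613 = 11*325 + 38
325 = 8*38 + 21
38 = 1*21 + 17
21 = 1*17 + 4
17 = 4*4 + 1
4 = 4*1 + 0  (stop)
So 3613/325 = [11; 8, 1, 1, 4, 4].

[11; 8, 1, 1, 4, 4]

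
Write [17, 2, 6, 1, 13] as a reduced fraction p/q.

3633/208

Using pₖ = aₖpₖ₋₁ + pₖ₋₂ and qₖ = aₖqₖ₋₁ + qₖ₋₂:
  k=0: a=17, p=17, q=1
  k=1: a=2, p=35, q=2
  k=2: a=6, p=227, q=13
  k=3: a=1, p=262, q=15
  k=4: a=13, p=3633, q=208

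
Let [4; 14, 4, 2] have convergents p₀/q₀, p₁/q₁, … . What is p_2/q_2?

232/57

Using pₖ = aₖpₖ₋₁ + pₖ₋₂, qₖ = aₖqₖ₋₁ + qₖ₋₂ (with p₋₁=1, p₋₂=0, q₋₁=0, q₋₂=1):
  k=0: a=4, p=4, q=1
  k=1: a=14, p=57, q=14
  k=2: a=4, p=232, q=57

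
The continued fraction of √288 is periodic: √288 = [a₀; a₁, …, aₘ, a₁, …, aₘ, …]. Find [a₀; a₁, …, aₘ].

[16; 1, 32]

a₀ = ⌊√288⌋ = 16.
With m₀=0, d₀=1 and mₖ₊₁ = dₖaₖ − mₖ, dₖ₊₁ = (n − mₖ₊₁²)/dₖ, aₖ₊₁ = ⌊(a₀+mₖ₊₁)/dₖ₊₁⌋:
  k=1: m=16, d=32, a=1
  k=2: m=16, d=1, a=32
d=1 and a=2a₀=32 at k=2, so the next step gives (m, d) = (16, 32) again — its k=1 value — and the period has length 2.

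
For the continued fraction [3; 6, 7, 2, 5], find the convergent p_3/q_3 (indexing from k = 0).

Using pₖ = aₖpₖ₋₁ + pₖ₋₂, qₖ = aₖqₖ₋₁ + qₖ₋₂ (with p₋₁=1, p₋₂=0, q₋₁=0, q₋₂=1):
  k=0: a=3, p=3, q=1
  k=1: a=6, p=19, q=6
  k=2: a=7, p=136, q=43
  k=3: a=2, p=291, q=92

291/92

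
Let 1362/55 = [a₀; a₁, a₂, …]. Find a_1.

1

1362 = 24·55 + 42   →  a_0 = 24
55 = 1·42 + 13   →  a_1 = 1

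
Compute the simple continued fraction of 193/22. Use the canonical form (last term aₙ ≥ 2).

[8; 1, 3, 2, 2]

193 = 8*22 + 17
22 = 1*17 + 5
17 = 3*5 + 2
5 = 2*2 + 1
2 = 2*1 + 0  (stop)
So 193/22 = [8; 1, 3, 2, 2].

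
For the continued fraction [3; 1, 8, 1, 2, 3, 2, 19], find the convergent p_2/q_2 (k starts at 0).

35/9

Using pₖ = aₖpₖ₋₁ + pₖ₋₂, qₖ = aₖqₖ₋₁ + qₖ₋₂ (with p₋₁=1, p₋₂=0, q₋₁=0, q₋₂=1):
  k=0: a=3, p=3, q=1
  k=1: a=1, p=4, q=1
  k=2: a=8, p=35, q=9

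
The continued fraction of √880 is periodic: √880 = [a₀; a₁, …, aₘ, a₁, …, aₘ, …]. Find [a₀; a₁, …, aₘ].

a₀ = ⌊√880⌋ = 29.

[29; 1, 1, 1, 58]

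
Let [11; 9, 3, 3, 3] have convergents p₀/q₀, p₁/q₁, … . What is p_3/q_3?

1033/93

Using pₖ = aₖpₖ₋₁ + pₖ₋₂, qₖ = aₖqₖ₋₁ + qₖ₋₂ (with p₋₁=1, p₋₂=0, q₋₁=0, q₋₂=1):
  k=0: a=11, p=11, q=1
  k=1: a=9, p=100, q=9
  k=2: a=3, p=311, q=28
  k=3: a=3, p=1033, q=93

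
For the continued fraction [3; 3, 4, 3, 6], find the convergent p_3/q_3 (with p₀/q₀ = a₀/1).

139/42

Using pₖ = aₖpₖ₋₁ + pₖ₋₂, qₖ = aₖqₖ₋₁ + qₖ₋₂ (with p₋₁=1, p₋₂=0, q₋₁=0, q₋₂=1):
  k=0: a=3, p=3, q=1
  k=1: a=3, p=10, q=3
  k=2: a=4, p=43, q=13
  k=3: a=3, p=139, q=42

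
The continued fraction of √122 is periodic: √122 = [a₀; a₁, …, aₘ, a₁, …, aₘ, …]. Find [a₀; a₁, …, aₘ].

[11; 22]

a₀ = ⌊√122⌋ = 11.
With m₀=0, d₀=1 and mₖ₊₁ = dₖaₖ − mₖ, dₖ₊₁ = (n − mₖ₊₁²)/dₖ, aₖ₊₁ = ⌊(a₀+mₖ₊₁)/dₖ₊₁⌋:
  k=1: m=11, d=1, a=22
d=1 and a=2a₀=22 at k=1, so the next step gives (m, d) = (11, 1) again — its k=1 value — and the period has length 1.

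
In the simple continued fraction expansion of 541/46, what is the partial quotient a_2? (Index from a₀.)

3

541 = 11·46 + 35   →  a_0 = 11
46 = 1·35 + 11   →  a_1 = 1
35 = 3·11 + 2   →  a_2 = 3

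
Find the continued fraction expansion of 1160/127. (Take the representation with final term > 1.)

[9; 7, 2, 8]

1160 = 9×127 + 17
127 = 7×17 + 8
17 = 2×8 + 1
8 = 8×1 + 0  (stop)
So 1160/127 = [9; 7, 2, 8].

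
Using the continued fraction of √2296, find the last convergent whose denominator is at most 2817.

55152/1151

√2296 = [47; 1, 10, 1, 94, …] (period length 4).
Convergents:
  p_0/q_0 = 47/1
  p_1/q_1 = 48/1
  p_2/q_2 = 527/11
  p_3/q_3 = 575/12
  p_4/q_4 = 54577/1139
  p_5/q_5 = 55152/1151
  p_6/q_6 = 606097/12649
q_5 = 1151 ≤ 2817 < 12649 = q_6, so the answer is 55152/1151.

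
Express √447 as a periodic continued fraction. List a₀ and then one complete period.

[21; 7, 42]

a₀ = ⌊√447⌋ = 21.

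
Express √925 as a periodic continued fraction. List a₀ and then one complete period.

a₀ = ⌊√925⌋ = 30.
With m₀=0, d₀=1 and mₖ₊₁ = dₖaₖ − mₖ, dₖ₊₁ = (n − mₖ₊₁²)/dₖ, aₖ₊₁ = ⌊(a₀+mₖ₊₁)/dₖ₊₁⌋:
  k=1: m=30, d=25, a=2
  k=2: m=20, d=21, a=2
  k=3: m=22, d=21, a=2
  k=4: m=20, d=25, a=2
  k=5: m=30, d=1, a=60
d=1 and a=2a₀=60 at k=5, so the next step gives (m, d) = (30, 25) again — its k=1 value — and the period has length 5.

[30; 2, 2, 2, 2, 60]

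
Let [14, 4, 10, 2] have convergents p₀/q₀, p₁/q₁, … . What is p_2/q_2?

Using pₖ = aₖpₖ₋₁ + pₖ₋₂, qₖ = aₖqₖ₋₁ + qₖ₋₂ (with p₋₁=1, p₋₂=0, q₋₁=0, q₋₂=1):
  k=0: a=14, p=14, q=1
  k=1: a=4, p=57, q=4
  k=2: a=10, p=584, q=41

584/41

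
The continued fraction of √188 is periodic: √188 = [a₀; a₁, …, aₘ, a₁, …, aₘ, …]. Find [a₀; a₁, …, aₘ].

[13; 1, 2, 2, 6, 2, 2, 1, 26]

a₀ = ⌊√188⌋ = 13.
With m₀=0, d₀=1 and mₖ₊₁ = dₖaₖ − mₖ, dₖ₊₁ = (n − mₖ₊₁²)/dₖ, aₖ₊₁ = ⌊(a₀+mₖ₊₁)/dₖ₊₁⌋:
  k=1: m=13, d=19, a=1
  k=2: m=6, d=8, a=2
  k=3: m=10, d=11, a=2
  k=4: m=12, d=4, a=6
  k=5: m=12, d=11, a=2
  k=6: m=10, d=8, a=2
  k=7: m=6, d=19, a=1
  k=8: m=13, d=1, a=26
d=1 and a=2a₀=26 at k=8, so the next step gives (m, d) = (13, 19) again — its k=1 value — and the period has length 8.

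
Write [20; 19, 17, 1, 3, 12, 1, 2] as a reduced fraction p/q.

1051612/52443

Fold from the inside: start with 2/1.
  1 + 1/2 = 3/2
  12 + 2/3 = 38/3
  3 + 3/38 = 117/38
  1 + 38/117 = 155/117
  17 + 117/155 = 2752/155
  19 + 155/2752 = 52443/2752
  20 + 2752/52443 = 1051612/52443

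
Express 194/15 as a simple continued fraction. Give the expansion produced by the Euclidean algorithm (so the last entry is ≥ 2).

194 = 12×15 + 14
15 = 1×14 + 1
14 = 14×1 + 0  (stop)
So 194/15 = [12; 1, 14].

[12; 1, 14]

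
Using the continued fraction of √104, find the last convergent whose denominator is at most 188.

√104 = [10; 5, 20, …] (period length 2).
Convergents:
  p_0/q_0 = 10/1
  p_1/q_1 = 51/5
  p_2/q_2 = 1030/101
  p_3/q_3 = 5201/510
q_2 = 101 ≤ 188 < 510 = q_3, so the answer is 1030/101.

1030/101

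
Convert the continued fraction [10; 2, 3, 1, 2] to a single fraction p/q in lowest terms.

261/25

Fold from the inside: start with 2/1.
  1 + 1/2 = 3/2
  3 + 2/3 = 11/3
  2 + 3/11 = 25/11
  10 + 11/25 = 261/25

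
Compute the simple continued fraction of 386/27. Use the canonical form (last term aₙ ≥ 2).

386 = 14·27 + 8
27 = 3·8 + 3
8 = 2·3 + 2
3 = 1·2 + 1
2 = 2·1 + 0  (stop)
So 386/27 = [14; 3, 2, 1, 2].

[14; 3, 2, 1, 2]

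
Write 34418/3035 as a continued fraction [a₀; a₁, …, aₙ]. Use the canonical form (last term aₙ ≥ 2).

34418 = 11*3035 + 1033
3035 = 2*1033 + 969
1033 = 1*969 + 64
969 = 15*64 + 9
64 = 7*9 + 1
9 = 9*1 + 0  (stop)
So 34418/3035 = [11; 2, 1, 15, 7, 9].

[11; 2, 1, 15, 7, 9]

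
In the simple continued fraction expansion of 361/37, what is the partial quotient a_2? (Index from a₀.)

3

361 = 9·37 + 28   →  a_0 = 9
37 = 1·28 + 9   →  a_1 = 1
28 = 3·9 + 1   →  a_2 = 3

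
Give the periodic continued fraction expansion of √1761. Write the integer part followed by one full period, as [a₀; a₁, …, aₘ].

[41; 1, 26, 1, 82]

a₀ = ⌊√1761⌋ = 41.
With m₀=0, d₀=1 and mₖ₊₁ = dₖaₖ − mₖ, dₖ₊₁ = (n − mₖ₊₁²)/dₖ, aₖ₊₁ = ⌊(a₀+mₖ₊₁)/dₖ₊₁⌋:
  k=1: m=41, d=80, a=1
  k=2: m=39, d=3, a=26
  k=3: m=39, d=80, a=1
  k=4: m=41, d=1, a=82
d=1 and a=2a₀=82 at k=4, so the next step gives (m, d) = (41, 80) again — its k=1 value — and the period has length 4.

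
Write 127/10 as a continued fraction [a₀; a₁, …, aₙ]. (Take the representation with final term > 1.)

[12; 1, 2, 3]

127 = 12×10 + 7
10 = 1×7 + 3
7 = 2×3 + 1
3 = 3×1 + 0  (stop)
So 127/10 = [12; 1, 2, 3].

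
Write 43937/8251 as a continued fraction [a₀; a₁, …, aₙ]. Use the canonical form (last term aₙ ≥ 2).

43937 = 5×8251 + 2682
8251 = 3×2682 + 205
2682 = 13×205 + 17
205 = 12×17 + 1
17 = 17×1 + 0  (stop)
So 43937/8251 = [5; 3, 13, 12, 17].

[5; 3, 13, 12, 17]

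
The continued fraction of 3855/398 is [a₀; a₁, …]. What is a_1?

3855 = 9·398 + 273   →  a_0 = 9
398 = 1·273 + 125   →  a_1 = 1

1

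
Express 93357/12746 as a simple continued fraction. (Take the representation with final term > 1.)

93357 = 7×12746 + 4135
12746 = 3×4135 + 341
4135 = 12×341 + 43
341 = 7×43 + 40
43 = 1×40 + 3
40 = 13×3 + 1
3 = 3×1 + 0  (stop)
So 93357/12746 = [7; 3, 12, 7, 1, 13, 3].

[7; 3, 12, 7, 1, 13, 3]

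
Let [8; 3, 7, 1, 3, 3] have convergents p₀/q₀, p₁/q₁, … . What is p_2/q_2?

183/22

Using pₖ = aₖpₖ₋₁ + pₖ₋₂, qₖ = aₖqₖ₋₁ + qₖ₋₂ (with p₋₁=1, p₋₂=0, q₋₁=0, q₋₂=1):
  k=0: a=8, p=8, q=1
  k=1: a=3, p=25, q=3
  k=2: a=7, p=183, q=22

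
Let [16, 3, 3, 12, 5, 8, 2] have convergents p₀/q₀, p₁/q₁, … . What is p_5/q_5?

Using pₖ = aₖpₖ₋₁ + pₖ₋₂, qₖ = aₖqₖ₋₁ + qₖ₋₂ (with p₋₁=1, p₋₂=0, q₋₁=0, q₋₂=1):
  k=0: a=16, p=16, q=1
  k=1: a=3, p=49, q=3
  k=2: a=3, p=163, q=10
  k=3: a=12, p=2005, q=123
  k=4: a=5, p=10188, q=625
  k=5: a=8, p=83509, q=5123

83509/5123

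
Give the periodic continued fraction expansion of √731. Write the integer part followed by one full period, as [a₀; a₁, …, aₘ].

[27; 27, 54]

a₀ = ⌊√731⌋ = 27.
With m₀=0, d₀=1 and mₖ₊₁ = dₖaₖ − mₖ, dₖ₊₁ = (n − mₖ₊₁²)/dₖ, aₖ₊₁ = ⌊(a₀+mₖ₊₁)/dₖ₊₁⌋:
  k=1: m=27, d=2, a=27
  k=2: m=27, d=1, a=54
d=1 and a=2a₀=54 at k=2, so the next step gives (m, d) = (27, 2) again — its k=1 value — and the period has length 2.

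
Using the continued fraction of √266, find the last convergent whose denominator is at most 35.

212/13

√266 = [16; 3, 4, 3, 32, …] (period length 4).
Convergents:
  p_0/q_0 = 16/1
  p_1/q_1 = 49/3
  p_2/q_2 = 212/13
  p_3/q_3 = 685/42
q_2 = 13 ≤ 35 < 42 = q_3, so the answer is 212/13.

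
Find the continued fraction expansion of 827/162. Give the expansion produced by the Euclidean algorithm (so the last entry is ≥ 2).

[5; 9, 1, 1, 8]

827 = 5·162 + 17
162 = 9·17 + 9
17 = 1·9 + 8
9 = 1·8 + 1
8 = 8·1 + 0  (stop)
So 827/162 = [5; 9, 1, 1, 8].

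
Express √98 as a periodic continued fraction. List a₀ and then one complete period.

[9; 1, 8, 1, 18]

a₀ = ⌊√98⌋ = 9.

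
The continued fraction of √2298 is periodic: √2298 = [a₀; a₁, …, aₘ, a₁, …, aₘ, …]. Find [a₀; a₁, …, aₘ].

[47; 1, 14, 1, 94]

a₀ = ⌊√2298⌋ = 47.
With m₀=0, d₀=1 and mₖ₊₁ = dₖaₖ − mₖ, dₖ₊₁ = (n − mₖ₊₁²)/dₖ, aₖ₊₁ = ⌊(a₀+mₖ₊₁)/dₖ₊₁⌋:
  k=1: m=47, d=89, a=1
  k=2: m=42, d=6, a=14
  k=3: m=42, d=89, a=1
  k=4: m=47, d=1, a=94
d=1 and a=2a₀=94 at k=4, so the next step gives (m, d) = (47, 89) again — its k=1 value — and the period has length 4.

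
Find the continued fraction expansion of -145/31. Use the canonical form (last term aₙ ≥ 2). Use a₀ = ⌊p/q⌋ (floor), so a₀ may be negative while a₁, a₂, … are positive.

-145 = -5×31 + 10
31 = 3×10 + 1
10 = 10×1 + 0  (stop)
So -145/31 = [-5; 3, 10].

[-5; 3, 10]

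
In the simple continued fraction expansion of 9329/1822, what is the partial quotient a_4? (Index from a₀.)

9329 = 5·1822 + 219   →  a_0 = 5
1822 = 8·219 + 70   →  a_1 = 8
219 = 3·70 + 9   →  a_2 = 3
70 = 7·9 + 7   →  a_3 = 7
9 = 1·7 + 2   →  a_4 = 1

1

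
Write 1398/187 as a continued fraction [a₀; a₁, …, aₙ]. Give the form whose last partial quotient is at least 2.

[7; 2, 9, 1, 8]

1398 = 7·187 + 89
187 = 2·89 + 9
89 = 9·9 + 8
9 = 1·8 + 1
8 = 8·1 + 0  (stop)
So 1398/187 = [7; 2, 9, 1, 8].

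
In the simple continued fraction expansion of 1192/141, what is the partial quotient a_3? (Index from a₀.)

1

1192 = 8·141 + 64   →  a_0 = 8
141 = 2·64 + 13   →  a_1 = 2
64 = 4·13 + 12   →  a_2 = 4
13 = 1·12 + 1   →  a_3 = 1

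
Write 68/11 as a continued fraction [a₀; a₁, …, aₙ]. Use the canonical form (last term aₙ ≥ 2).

[6; 5, 2]

68 = 6*11 + 2
11 = 5*2 + 1
2 = 2*1 + 0  (stop)
So 68/11 = [6; 5, 2].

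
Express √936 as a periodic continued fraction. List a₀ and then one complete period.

a₀ = ⌊√936⌋ = 30.
With m₀=0, d₀=1 and mₖ₊₁ = dₖaₖ − mₖ, dₖ₊₁ = (n − mₖ₊₁²)/dₖ, aₖ₊₁ = ⌊(a₀+mₖ₊₁)/dₖ₊₁⌋:
  k=1: m=30, d=36, a=1
  k=2: m=6, d=25, a=1
  k=3: m=19, d=23, a=2
  k=4: m=27, d=9, a=6
  k=5: m=27, d=23, a=2
  k=6: m=19, d=25, a=1
  k=7: m=6, d=36, a=1
  k=8: m=30, d=1, a=60
d=1 and a=2a₀=60 at k=8, so the next step gives (m, d) = (30, 36) again — its k=1 value — and the period has length 8.

[30; 1, 1, 2, 6, 2, 1, 1, 60]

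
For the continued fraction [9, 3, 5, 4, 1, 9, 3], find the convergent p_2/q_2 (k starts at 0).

Using pₖ = aₖpₖ₋₁ + pₖ₋₂, qₖ = aₖqₖ₋₁ + qₖ₋₂ (with p₋₁=1, p₋₂=0, q₋₁=0, q₋₂=1):
  k=0: a=9, p=9, q=1
  k=1: a=3, p=28, q=3
  k=2: a=5, p=149, q=16

149/16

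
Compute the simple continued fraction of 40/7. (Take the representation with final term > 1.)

40 = 5*7 + 5
7 = 1*5 + 2
5 = 2*2 + 1
2 = 2*1 + 0  (stop)
So 40/7 = [5; 1, 2, 2].

[5; 1, 2, 2]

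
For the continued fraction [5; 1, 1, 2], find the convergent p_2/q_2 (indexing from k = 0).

11/2

Using pₖ = aₖpₖ₋₁ + pₖ₋₂, qₖ = aₖqₖ₋₁ + qₖ₋₂ (with p₋₁=1, p₋₂=0, q₋₁=0, q₋₂=1):
  k=0: a=5, p=5, q=1
  k=1: a=1, p=6, q=1
  k=2: a=1, p=11, q=2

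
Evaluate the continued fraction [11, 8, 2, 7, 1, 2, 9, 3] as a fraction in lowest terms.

133995/12052

Fold from the inside: start with 3/1.
  9 + 1/3 = 28/3
  2 + 3/28 = 59/28
  1 + 28/59 = 87/59
  7 + 59/87 = 668/87
  2 + 87/668 = 1423/668
  8 + 668/1423 = 12052/1423
  11 + 1423/12052 = 133995/12052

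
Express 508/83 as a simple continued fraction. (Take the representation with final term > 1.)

508 = 6×83 + 10
83 = 8×10 + 3
10 = 3×3 + 1
3 = 3×1 + 0  (stop)
So 508/83 = [6; 8, 3, 3].

[6; 8, 3, 3]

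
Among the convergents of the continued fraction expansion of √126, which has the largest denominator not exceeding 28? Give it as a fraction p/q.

√126 = [11; 4, 2, 4, 22, …] (period length 4).
Convergents:
  p_0/q_0 = 11/1
  p_1/q_1 = 45/4
  p_2/q_2 = 101/9
  p_3/q_3 = 449/40
q_2 = 9 ≤ 28 < 40 = q_3, so the answer is 101/9.

101/9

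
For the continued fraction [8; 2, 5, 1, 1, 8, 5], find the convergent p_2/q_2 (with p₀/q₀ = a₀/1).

93/11

Using pₖ = aₖpₖ₋₁ + pₖ₋₂, qₖ = aₖqₖ₋₁ + qₖ₋₂ (with p₋₁=1, p₋₂=0, q₋₁=0, q₋₂=1):
  k=0: a=8, p=8, q=1
  k=1: a=2, p=17, q=2
  k=2: a=5, p=93, q=11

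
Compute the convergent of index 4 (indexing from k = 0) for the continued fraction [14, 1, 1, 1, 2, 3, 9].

Using pₖ = aₖpₖ₋₁ + pₖ₋₂, qₖ = aₖqₖ₋₁ + qₖ₋₂ (with p₋₁=1, p₋₂=0, q₋₁=0, q₋₂=1):
  k=0: a=14, p=14, q=1
  k=1: a=1, p=15, q=1
  k=2: a=1, p=29, q=2
  k=3: a=1, p=44, q=3
  k=4: a=2, p=117, q=8

117/8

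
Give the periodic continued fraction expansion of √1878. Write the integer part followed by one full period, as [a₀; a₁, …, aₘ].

a₀ = ⌊√1878⌋ = 43.
With m₀=0, d₀=1 and mₖ₊₁ = dₖaₖ − mₖ, dₖ₊₁ = (n − mₖ₊₁²)/dₖ, aₖ₊₁ = ⌊(a₀+mₖ₊₁)/dₖ₊₁⌋:
  k=1: m=43, d=29, a=2
  k=2: m=15, d=57, a=1
  k=3: m=42, d=2, a=42
  k=4: m=42, d=57, a=1
  k=5: m=15, d=29, a=2
  k=6: m=43, d=1, a=86
d=1 and a=2a₀=86 at k=6, so the next step gives (m, d) = (43, 29) again — its k=1 value — and the period has length 6.

[43; 2, 1, 42, 1, 2, 86]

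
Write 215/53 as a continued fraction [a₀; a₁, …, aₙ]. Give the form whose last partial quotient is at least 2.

215 = 4·53 + 3
53 = 17·3 + 2
3 = 1·2 + 1
2 = 2·1 + 0  (stop)
So 215/53 = [4; 17, 1, 2].

[4; 17, 1, 2]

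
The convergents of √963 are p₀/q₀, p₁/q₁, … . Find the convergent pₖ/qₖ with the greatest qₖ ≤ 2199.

59675/1923

√963 = [31; 31, 62, …] (period length 2).
Convergents:
  p_0/q_0 = 31/1
  p_1/q_1 = 962/31
  p_2/q_2 = 59675/1923
  p_3/q_3 = 1850887/59644
q_2 = 1923 ≤ 2199 < 59644 = q_3, so the answer is 59675/1923.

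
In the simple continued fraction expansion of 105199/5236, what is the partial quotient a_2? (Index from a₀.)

1

105199 = 20·5236 + 479   →  a_0 = 20
5236 = 10·479 + 446   →  a_1 = 10
479 = 1·446 + 33   →  a_2 = 1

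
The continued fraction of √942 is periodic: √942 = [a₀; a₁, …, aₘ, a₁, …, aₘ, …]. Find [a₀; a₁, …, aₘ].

[30; 1, 2, 4, 20, 4, 2, 1, 60]

a₀ = ⌊√942⌋ = 30.
With m₀=0, d₀=1 and mₖ₊₁ = dₖaₖ − mₖ, dₖ₊₁ = (n − mₖ₊₁²)/dₖ, aₖ₊₁ = ⌊(a₀+mₖ₊₁)/dₖ₊₁⌋:
  k=1: m=30, d=42, a=1
  k=2: m=12, d=19, a=2
  k=3: m=26, d=14, a=4
  k=4: m=30, d=3, a=20
  k=5: m=30, d=14, a=4
  k=6: m=26, d=19, a=2
  k=7: m=12, d=42, a=1
  k=8: m=30, d=1, a=60
d=1 and a=2a₀=60 at k=8, so the next step gives (m, d) = (30, 42) again — its k=1 value — and the period has length 8.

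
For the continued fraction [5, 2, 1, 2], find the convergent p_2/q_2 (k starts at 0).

16/3

Using pₖ = aₖpₖ₋₁ + pₖ₋₂, qₖ = aₖqₖ₋₁ + qₖ₋₂ (with p₋₁=1, p₋₂=0, q₋₁=0, q₋₂=1):
  k=0: a=5, p=5, q=1
  k=1: a=2, p=11, q=2
  k=2: a=1, p=16, q=3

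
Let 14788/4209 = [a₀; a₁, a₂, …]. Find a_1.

1

14788 = 3·4209 + 2161   →  a_0 = 3
4209 = 1·2161 + 2048   →  a_1 = 1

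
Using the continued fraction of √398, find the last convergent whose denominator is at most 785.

15541/779

√398 = [19; 1, 18, 1, 38, …] (period length 4).
Convergents:
  p_0/q_0 = 19/1
  p_1/q_1 = 20/1
  p_2/q_2 = 379/19
  p_3/q_3 = 399/20
  p_4/q_4 = 15541/779
  p_5/q_5 = 15940/799
q_4 = 779 ≤ 785 < 799 = q_5, so the answer is 15541/779.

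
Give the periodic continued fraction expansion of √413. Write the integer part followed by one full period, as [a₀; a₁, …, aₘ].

[20; 3, 9, 1, 4, 1, 9, 3, 40]

a₀ = ⌊√413⌋ = 20.
With m₀=0, d₀=1 and mₖ₊₁ = dₖaₖ − mₖ, dₖ₊₁ = (n − mₖ₊₁²)/dₖ, aₖ₊₁ = ⌊(a₀+mₖ₊₁)/dₖ₊₁⌋:
  k=1: m=20, d=13, a=3
  k=2: m=19, d=4, a=9
  k=3: m=17, d=31, a=1
  k=4: m=14, d=7, a=4
  k=5: m=14, d=31, a=1
  k=6: m=17, d=4, a=9
  k=7: m=19, d=13, a=3
  k=8: m=20, d=1, a=40
d=1 and a=2a₀=40 at k=8, so the next step gives (m, d) = (20, 13) again — its k=1 value — and the period has length 8.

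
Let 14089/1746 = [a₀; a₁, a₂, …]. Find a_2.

2

14089 = 8·1746 + 121   →  a_0 = 8
1746 = 14·121 + 52   →  a_1 = 14
121 = 2·52 + 17   →  a_2 = 2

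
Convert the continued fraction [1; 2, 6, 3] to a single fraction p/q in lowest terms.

60/41

Using pₖ = aₖpₖ₋₁ + pₖ₋₂ and qₖ = aₖqₖ₋₁ + qₖ₋₂:
  k=0: a=1, p=1, q=1
  k=1: a=2, p=3, q=2
  k=2: a=6, p=19, q=13
  k=3: a=3, p=60, q=41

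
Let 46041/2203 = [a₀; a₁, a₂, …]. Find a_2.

46041 = 20·2203 + 1981   →  a_0 = 20
2203 = 1·1981 + 222   →  a_1 = 1
1981 = 8·222 + 205   →  a_2 = 8

8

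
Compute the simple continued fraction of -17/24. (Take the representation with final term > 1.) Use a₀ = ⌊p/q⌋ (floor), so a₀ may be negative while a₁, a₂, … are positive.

[-1; 3, 2, 3]

-17 = -1×24 + 7
24 = 3×7 + 3
7 = 2×3 + 1
3 = 3×1 + 0  (stop)
So -17/24 = [-1; 3, 2, 3].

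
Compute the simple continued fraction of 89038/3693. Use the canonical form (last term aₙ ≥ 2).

[24; 9, 10, 2, 2, 3, 2]

89038 = 24×3693 + 406
3693 = 9×406 + 39
406 = 10×39 + 16
39 = 2×16 + 7
16 = 2×7 + 2
7 = 3×2 + 1
2 = 2×1 + 0  (stop)
So 89038/3693 = [24; 9, 10, 2, 2, 3, 2].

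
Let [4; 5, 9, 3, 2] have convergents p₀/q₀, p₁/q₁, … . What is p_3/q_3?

Using pₖ = aₖpₖ₋₁ + pₖ₋₂, qₖ = aₖqₖ₋₁ + qₖ₋₂ (with p₋₁=1, p₋₂=0, q₋₁=0, q₋₂=1):
  k=0: a=4, p=4, q=1
  k=1: a=5, p=21, q=5
  k=2: a=9, p=193, q=46
  k=3: a=3, p=600, q=143

600/143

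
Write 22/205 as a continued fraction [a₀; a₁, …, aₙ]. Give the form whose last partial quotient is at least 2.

[0; 9, 3, 7]

22 = 0·205 + 22
205 = 9·22 + 7
22 = 3·7 + 1
7 = 7·1 + 0  (stop)
So 22/205 = [0; 9, 3, 7].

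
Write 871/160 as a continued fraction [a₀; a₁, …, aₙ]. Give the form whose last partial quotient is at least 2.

871 = 5·160 + 71
160 = 2·71 + 18
71 = 3·18 + 17
18 = 1·17 + 1
17 = 17·1 + 0  (stop)
So 871/160 = [5; 2, 3, 1, 17].

[5; 2, 3, 1, 17]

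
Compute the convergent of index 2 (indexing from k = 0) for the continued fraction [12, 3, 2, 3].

Using pₖ = aₖpₖ₋₁ + pₖ₋₂, qₖ = aₖqₖ₋₁ + qₖ₋₂ (with p₋₁=1, p₋₂=0, q₋₁=0, q₋₂=1):
  k=0: a=12, p=12, q=1
  k=1: a=3, p=37, q=3
  k=2: a=2, p=86, q=7

86/7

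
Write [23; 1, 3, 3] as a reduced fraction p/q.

Fold from the inside: start with 3/1.
  3 + 1/3 = 10/3
  1 + 3/10 = 13/10
  23 + 10/13 = 309/13

309/13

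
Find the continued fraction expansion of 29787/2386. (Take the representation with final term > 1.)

29787 = 12×2386 + 1155
2386 = 2×1155 + 76
1155 = 15×76 + 15
76 = 5×15 + 1
15 = 15×1 + 0  (stop)
So 29787/2386 = [12; 2, 15, 5, 15].

[12; 2, 15, 5, 15]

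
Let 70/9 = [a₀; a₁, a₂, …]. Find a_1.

70 = 7·9 + 7   →  a_0 = 7
9 = 1·7 + 2   →  a_1 = 1

1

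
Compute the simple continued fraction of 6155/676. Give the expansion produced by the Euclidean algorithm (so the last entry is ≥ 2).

6155 = 9×676 + 71
676 = 9×71 + 37
71 = 1×37 + 34
37 = 1×34 + 3
34 = 11×3 + 1
3 = 3×1 + 0  (stop)
So 6155/676 = [9; 9, 1, 1, 11, 3].

[9; 9, 1, 1, 11, 3]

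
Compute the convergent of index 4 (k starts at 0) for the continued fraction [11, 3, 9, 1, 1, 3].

Using pₖ = aₖpₖ₋₁ + pₖ₋₂, qₖ = aₖqₖ₋₁ + qₖ₋₂ (with p₋₁=1, p₋₂=0, q₋₁=0, q₋₂=1):
  k=0: a=11, p=11, q=1
  k=1: a=3, p=34, q=3
  k=2: a=9, p=317, q=28
  k=3: a=1, p=351, q=31
  k=4: a=1, p=668, q=59

668/59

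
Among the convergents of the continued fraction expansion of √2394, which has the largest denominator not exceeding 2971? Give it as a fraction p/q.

√2394 = [48; 1, 12, 1, 96, …] (period length 4).
Convergents:
  p_0/q_0 = 48/1
  p_1/q_1 = 49/1
  p_2/q_2 = 636/13
  p_3/q_3 = 685/14
  p_4/q_4 = 66396/1357
  p_5/q_5 = 67081/1371
  p_6/q_6 = 871368/17809
q_5 = 1371 ≤ 2971 < 17809 = q_6, so the answer is 67081/1371.

67081/1371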